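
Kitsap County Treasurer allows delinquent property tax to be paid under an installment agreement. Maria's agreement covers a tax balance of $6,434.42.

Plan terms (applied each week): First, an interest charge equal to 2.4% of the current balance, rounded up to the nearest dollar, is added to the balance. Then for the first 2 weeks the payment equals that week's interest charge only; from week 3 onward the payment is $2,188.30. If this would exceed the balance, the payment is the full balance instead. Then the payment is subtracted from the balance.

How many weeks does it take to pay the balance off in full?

# | Opening | Interest | Payment | End bal
1 | $6,434.42 | $155.00 | $155.00 | $6,434.42
2 | $6,434.42 | $155.00 | $155.00 | $6,434.42
3 | $6,434.42 | $155.00 | $2,188.30 | $4,401.12
4 | $4,401.12 | $106.00 | $2,188.30 | $2,318.82
5 | $2,318.82 | $56.00 | $2,188.30 | $186.52
6 | $186.52 | $5.00 | $191.52 | $0.00
Balance reaches $0.00 in week 6.

6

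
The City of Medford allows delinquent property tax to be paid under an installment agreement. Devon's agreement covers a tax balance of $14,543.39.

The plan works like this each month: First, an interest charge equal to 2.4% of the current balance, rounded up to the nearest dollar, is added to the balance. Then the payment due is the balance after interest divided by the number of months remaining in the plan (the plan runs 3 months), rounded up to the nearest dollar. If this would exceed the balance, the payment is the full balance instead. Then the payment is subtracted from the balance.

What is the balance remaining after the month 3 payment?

$0.00

# | Opening | Interest | Payment | End bal
1 | $14,543.39 | $350.00 | $4,965.00 | $9,928.39
2 | $9,928.39 | $239.00 | $5,084.00 | $5,083.39
3 | $5,083.39 | $123.00 | $5,206.39 | $0.00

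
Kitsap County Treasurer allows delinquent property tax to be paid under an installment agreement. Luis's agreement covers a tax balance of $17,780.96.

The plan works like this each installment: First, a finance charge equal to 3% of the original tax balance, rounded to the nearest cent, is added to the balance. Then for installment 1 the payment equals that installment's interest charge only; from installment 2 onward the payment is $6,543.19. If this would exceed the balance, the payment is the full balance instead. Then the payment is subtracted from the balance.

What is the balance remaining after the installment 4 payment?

Installment 1: opening $17,780.96; interest $533.43 → $18,314.39; payment $533.43; balance $17,780.96
Installment 2: opening $17,780.96; interest $533.43 → $18,314.39; payment $6,543.19; balance $11,771.20
Installment 3: opening $11,771.20; interest $533.43 → $12,304.63; payment $6,543.19; balance $5,761.44
Installment 4: opening $5,761.44; interest $533.43 → $6,294.87; payment $6,294.87; balance $0.00

$0.00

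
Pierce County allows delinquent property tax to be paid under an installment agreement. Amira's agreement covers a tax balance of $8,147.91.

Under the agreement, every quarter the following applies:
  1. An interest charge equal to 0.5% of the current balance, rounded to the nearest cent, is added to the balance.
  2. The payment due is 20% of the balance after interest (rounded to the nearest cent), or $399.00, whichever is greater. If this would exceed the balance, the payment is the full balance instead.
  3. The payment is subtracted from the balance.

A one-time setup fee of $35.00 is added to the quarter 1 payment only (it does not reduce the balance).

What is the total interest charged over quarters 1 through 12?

$187.35

Quarter 1: opening $8,147.91; interest $40.74 → $8,188.65; payment $1,637.73 (+ $35.00 fee); balance $6,550.92
Quarter 2: opening $6,550.92; interest $32.75 → $6,583.67; payment $1,316.73; balance $5,266.94
Quarter 3: opening $5,266.94; interest $26.33 → $5,293.27; payment $1,058.65; balance $4,234.62
Quarter 4: opening $4,234.62; interest $21.17 → $4,255.79; payment $851.16; balance $3,404.63
Quarter 5: opening $3,404.63; interest $17.02 → $3,421.65; payment $684.33; balance $2,737.32
Quarter 6: opening $2,737.32; interest $13.69 → $2,751.01; payment $550.20; balance $2,200.81
Quarter 7: opening $2,200.81; interest $11.00 → $2,211.81; payment $442.36; balance $1,769.45
Quarter 8: opening $1,769.45; interest $8.85 → $1,778.30; payment $399.00; balance $1,379.30
Quarter 9: opening $1,379.30; interest $6.90 → $1,386.20; payment $399.00; balance $987.20
Quarter 10: opening $987.20; interest $4.94 → $992.14; payment $399.00; balance $593.14
Quarter 11: opening $593.14; interest $2.97 → $596.11; payment $399.00; balance $197.11
Quarter 12: opening $197.11; interest $0.99 → $198.10; payment $198.10; balance $0.00
Total interest: $40.74 + $32.75 + $26.33 + $21.17 + $17.02 + $13.69 + $11.00 + $8.85 + $6.90 + $4.94 + $2.97 + $0.99 = $187.35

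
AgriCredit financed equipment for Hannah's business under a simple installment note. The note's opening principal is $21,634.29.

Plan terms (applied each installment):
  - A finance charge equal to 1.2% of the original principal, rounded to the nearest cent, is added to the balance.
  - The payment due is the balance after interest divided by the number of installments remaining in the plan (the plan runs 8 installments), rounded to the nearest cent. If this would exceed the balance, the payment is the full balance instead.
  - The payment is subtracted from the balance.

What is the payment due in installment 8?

Installment 1: $21,634.29 +$259.61 interest = $21,893.90; pay $2,736.74 → $19,157.16
Installment 2: $19,157.16 +$259.61 interest = $19,416.77; pay $2,773.82 → $16,642.95
Installment 3: $16,642.95 +$259.61 interest = $16,902.56; pay $2,817.09 → $14,085.47
Installment 4: $14,085.47 +$259.61 interest = $14,345.08; pay $2,869.02 → $11,476.06
Installment 5: $11,476.06 +$259.61 interest = $11,735.67; pay $2,933.92 → $8,801.75
Installment 6: $8,801.75 +$259.61 interest = $9,061.36; pay $3,020.45 → $6,040.91
Installment 7: $6,040.91 +$259.61 interest = $6,300.52; pay $3,150.26 → $3,150.26
Installment 8: $3,150.26 +$259.61 interest = $3,409.87; pay $3,409.87 → $0.00

$3,409.87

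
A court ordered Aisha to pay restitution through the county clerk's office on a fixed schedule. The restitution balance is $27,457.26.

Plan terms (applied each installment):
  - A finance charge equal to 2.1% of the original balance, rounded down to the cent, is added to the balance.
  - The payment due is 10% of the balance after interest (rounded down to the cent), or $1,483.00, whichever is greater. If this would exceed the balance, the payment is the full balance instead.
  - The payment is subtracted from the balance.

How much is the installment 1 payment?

$2,803.38

Installment 1: $27,457.26 +$576.60 interest = $28,033.86; pay $2,803.38 → $25,230.48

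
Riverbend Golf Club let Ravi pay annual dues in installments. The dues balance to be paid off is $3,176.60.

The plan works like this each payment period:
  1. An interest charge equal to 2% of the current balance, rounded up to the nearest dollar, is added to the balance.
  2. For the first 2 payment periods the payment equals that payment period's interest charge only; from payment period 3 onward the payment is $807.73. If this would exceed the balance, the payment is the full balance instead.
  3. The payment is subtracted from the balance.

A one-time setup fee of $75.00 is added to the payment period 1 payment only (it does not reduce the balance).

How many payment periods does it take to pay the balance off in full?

7

Payment period 1: opening $3,176.60; interest $64.00 → $3,240.60; payment $64.00 (+ $75.00 fee); balance $3,176.60
Payment period 2: opening $3,176.60; interest $64.00 → $3,240.60; payment $64.00; balance $3,176.60
Payment period 3: opening $3,176.60; interest $64.00 → $3,240.60; payment $807.73; balance $2,432.87
Payment period 4: opening $2,432.87; interest $49.00 → $2,481.87; payment $807.73; balance $1,674.14
Payment period 5: opening $1,674.14; interest $34.00 → $1,708.14; payment $807.73; balance $900.41
Payment period 6: opening $900.41; interest $19.00 → $919.41; payment $807.73; balance $111.68
Payment period 7: opening $111.68; interest $3.00 → $114.68; payment $114.68; balance $0.00
Balance reaches $0.00 in payment period 7.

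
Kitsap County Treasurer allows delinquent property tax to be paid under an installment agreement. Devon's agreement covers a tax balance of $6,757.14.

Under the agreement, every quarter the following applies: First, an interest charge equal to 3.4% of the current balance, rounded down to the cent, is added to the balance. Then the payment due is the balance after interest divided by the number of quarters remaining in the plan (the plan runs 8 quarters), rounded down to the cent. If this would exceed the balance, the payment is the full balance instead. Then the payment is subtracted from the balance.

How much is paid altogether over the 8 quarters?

$7,877.28

Quarter 1: opening $6,757.14; interest $229.74 → $6,986.88; payment $873.36; balance $6,113.52
Quarter 2: opening $6,113.52; interest $207.85 → $6,321.37; payment $903.05; balance $5,418.32
Quarter 3: opening $5,418.32; interest $184.22 → $5,602.54; payment $933.75; balance $4,668.79
Quarter 4: opening $4,668.79; interest $158.73 → $4,827.52; payment $965.50; balance $3,862.02
Quarter 5: opening $3,862.02; interest $131.30 → $3,993.32; payment $998.33; balance $2,994.99
Quarter 6: opening $2,994.99; interest $101.82 → $3,096.81; payment $1,032.27; balance $2,064.54
Quarter 7: opening $2,064.54; interest $70.19 → $2,134.73; payment $1,067.36; balance $1,067.37
Quarter 8: opening $1,067.37; interest $36.29 → $1,103.66; payment $1,103.66; balance $0.00
Total paid: $7,877.28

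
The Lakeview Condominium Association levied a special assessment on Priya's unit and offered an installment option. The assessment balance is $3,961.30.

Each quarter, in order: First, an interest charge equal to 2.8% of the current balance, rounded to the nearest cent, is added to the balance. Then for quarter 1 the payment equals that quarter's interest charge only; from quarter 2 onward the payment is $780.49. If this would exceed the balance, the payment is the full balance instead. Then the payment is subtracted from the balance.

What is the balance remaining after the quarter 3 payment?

$2,603.41

Quarter 1: $3,961.30 +$110.92 interest = $4,072.22; pay $110.92 → $3,961.30
Quarter 2: $3,961.30 +$110.92 interest = $4,072.22; pay $780.49 → $3,291.73
Quarter 3: $3,291.73 +$92.17 interest = $3,383.90; pay $780.49 → $2,603.41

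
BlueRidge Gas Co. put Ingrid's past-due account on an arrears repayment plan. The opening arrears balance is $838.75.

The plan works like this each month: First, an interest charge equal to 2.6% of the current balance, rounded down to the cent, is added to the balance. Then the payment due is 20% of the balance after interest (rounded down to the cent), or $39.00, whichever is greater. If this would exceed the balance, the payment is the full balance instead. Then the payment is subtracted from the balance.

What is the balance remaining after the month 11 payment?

Month 1: opening $838.75; interest $21.80 → $860.55; payment $172.11; balance $688.44
Month 2: opening $688.44; interest $17.89 → $706.33; payment $141.26; balance $565.07
Month 3: opening $565.07; interest $14.69 → $579.76; payment $115.95; balance $463.81
Month 4: opening $463.81; interest $12.05 → $475.86; payment $95.17; balance $380.69
Month 5: opening $380.69; interest $9.89 → $390.58; payment $78.11; balance $312.47
Month 6: opening $312.47; interest $8.12 → $320.59; payment $64.11; balance $256.48
Month 7: opening $256.48; interest $6.66 → $263.14; payment $52.62; balance $210.52
Month 8: opening $210.52; interest $5.47 → $215.99; payment $43.19; balance $172.80
Month 9: opening $172.80; interest $4.49 → $177.29; payment $39.00; balance $138.29
Month 10: opening $138.29; interest $3.59 → $141.88; payment $39.00; balance $102.88
Month 11: opening $102.88; interest $2.67 → $105.55; payment $39.00; balance $66.55

$66.55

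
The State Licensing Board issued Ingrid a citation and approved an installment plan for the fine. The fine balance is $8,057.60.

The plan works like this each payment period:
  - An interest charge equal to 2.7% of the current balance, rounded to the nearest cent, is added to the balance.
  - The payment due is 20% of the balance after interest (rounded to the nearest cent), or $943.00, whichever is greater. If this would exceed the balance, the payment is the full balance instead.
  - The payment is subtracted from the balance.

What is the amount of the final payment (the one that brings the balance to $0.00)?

Payment period 1: $8,057.60 +$217.56 interest = $8,275.16; pay $1,655.03 → $6,620.13
Payment period 2: $6,620.13 +$178.74 interest = $6,798.87; pay $1,359.77 → $5,439.10
Payment period 3: $5,439.10 +$146.86 interest = $5,585.96; pay $1,117.19 → $4,468.77
Payment period 4: $4,468.77 +$120.66 interest = $4,589.43; pay $943.00 → $3,646.43
Payment period 5: $3,646.43 +$98.45 interest = $3,744.88; pay $943.00 → $2,801.88
Payment period 6: $2,801.88 +$75.65 interest = $2,877.53; pay $943.00 → $1,934.53
Payment period 7: $1,934.53 +$52.23 interest = $1,986.76; pay $943.00 → $1,043.76
Payment period 8: $1,043.76 +$28.18 interest = $1,071.94; pay $943.00 → $128.94
Payment period 9: $128.94 +$3.48 interest = $132.42; pay $132.42 → $0.00

$132.42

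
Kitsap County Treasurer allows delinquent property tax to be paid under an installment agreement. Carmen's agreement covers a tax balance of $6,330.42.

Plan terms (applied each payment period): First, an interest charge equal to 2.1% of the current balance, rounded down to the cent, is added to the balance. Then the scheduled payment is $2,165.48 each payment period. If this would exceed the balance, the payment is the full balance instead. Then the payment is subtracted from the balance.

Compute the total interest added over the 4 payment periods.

$272.03

Payment period 1: $6,330.42 +$132.93 interest = $6,463.35; pay $2,165.48 → $4,297.87
Payment period 2: $4,297.87 +$90.25 interest = $4,388.12; pay $2,165.48 → $2,222.64
Payment period 3: $2,222.64 +$46.67 interest = $2,269.31; pay $2,165.48 → $103.83
Payment period 4: $103.83 +$2.18 interest = $106.01; pay $106.01 → $0.00
Total interest: $132.93 + $90.25 + $46.67 + $2.18 = $272.03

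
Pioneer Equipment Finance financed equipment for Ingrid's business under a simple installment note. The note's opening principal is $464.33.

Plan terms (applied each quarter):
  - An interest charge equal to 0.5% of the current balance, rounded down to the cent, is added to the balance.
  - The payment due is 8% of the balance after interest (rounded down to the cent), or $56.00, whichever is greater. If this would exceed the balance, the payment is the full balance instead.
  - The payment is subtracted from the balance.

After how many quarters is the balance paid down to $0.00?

# | Opening | Interest | Payment | End bal
1 | $464.33 | $2.32 | $56.00 | $410.65
2 | $410.65 | $2.05 | $56.00 | $356.70
3 | $356.70 | $1.78 | $56.00 | $302.48
4 | $302.48 | $1.51 | $56.00 | $247.99
5 | $247.99 | $1.23 | $56.00 | $193.22
6 | $193.22 | $0.96 | $56.00 | $138.18
7 | $138.18 | $0.69 | $56.00 | $82.87
8 | $82.87 | $0.41 | $56.00 | $27.28
9 | $27.28 | $0.13 | $27.41 | $0.00
Balance reaches $0.00 in quarter 9.

9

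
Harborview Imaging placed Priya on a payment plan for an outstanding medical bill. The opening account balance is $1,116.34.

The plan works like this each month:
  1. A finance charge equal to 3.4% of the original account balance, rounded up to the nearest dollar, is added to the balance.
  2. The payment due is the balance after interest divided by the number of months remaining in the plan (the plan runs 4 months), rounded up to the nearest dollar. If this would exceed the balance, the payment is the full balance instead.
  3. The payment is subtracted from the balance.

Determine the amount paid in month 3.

$320.00

Month 1: opening $1,116.34; interest $38.00 → $1,154.34; payment $289.00; balance $865.34
Month 2: opening $865.34; interest $38.00 → $903.34; payment $302.00; balance $601.34
Month 3: opening $601.34; interest $38.00 → $639.34; payment $320.00; balance $319.34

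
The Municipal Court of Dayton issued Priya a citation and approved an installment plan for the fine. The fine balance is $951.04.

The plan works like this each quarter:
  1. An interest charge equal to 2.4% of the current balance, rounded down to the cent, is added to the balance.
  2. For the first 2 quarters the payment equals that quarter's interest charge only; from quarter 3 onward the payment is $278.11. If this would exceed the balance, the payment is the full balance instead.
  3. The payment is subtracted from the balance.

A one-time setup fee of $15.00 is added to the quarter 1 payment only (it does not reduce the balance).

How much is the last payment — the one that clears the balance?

$170.63

Quarter 1: opening $951.04; interest $22.82 → $973.86; payment $22.82 (+ $15.00 fee); balance $951.04
Quarter 2: opening $951.04; interest $22.82 → $973.86; payment $22.82; balance $951.04
Quarter 3: opening $951.04; interest $22.82 → $973.86; payment $278.11; balance $695.75
Quarter 4: opening $695.75; interest $16.69 → $712.44; payment $278.11; balance $434.33
Quarter 5: opening $434.33; interest $10.42 → $444.75; payment $278.11; balance $166.64
Quarter 6: opening $166.64; interest $3.99 → $170.63; payment $170.63; balance $0.00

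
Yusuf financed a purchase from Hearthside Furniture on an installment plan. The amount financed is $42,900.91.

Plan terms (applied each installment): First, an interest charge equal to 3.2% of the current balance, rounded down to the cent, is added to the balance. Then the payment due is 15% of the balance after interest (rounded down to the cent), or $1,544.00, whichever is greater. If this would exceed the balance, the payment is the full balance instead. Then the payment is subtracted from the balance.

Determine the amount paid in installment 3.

$5,110.16

# | Opening | Interest | Payment | End bal
1 | $42,900.91 | $1,372.82 | $6,641.05 | $37,632.68
2 | $37,632.68 | $1,204.24 | $5,825.53 | $33,011.39
3 | $33,011.39 | $1,056.36 | $5,110.16 | $28,957.59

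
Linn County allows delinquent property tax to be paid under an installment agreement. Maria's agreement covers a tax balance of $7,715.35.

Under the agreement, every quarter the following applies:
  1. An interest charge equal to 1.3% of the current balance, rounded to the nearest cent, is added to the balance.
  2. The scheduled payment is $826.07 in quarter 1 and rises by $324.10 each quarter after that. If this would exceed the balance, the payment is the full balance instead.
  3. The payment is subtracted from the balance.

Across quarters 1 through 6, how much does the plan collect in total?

# | Opening | Interest | Payment | End bal
1 | $7,715.35 | $100.30 | $826.07 | $6,989.58
2 | $6,989.58 | $90.86 | $1,150.17 | $5,930.27
3 | $5,930.27 | $77.09 | $1,474.27 | $4,533.09
4 | $4,533.09 | $58.93 | $1,798.37 | $2,793.65
5 | $2,793.65 | $36.32 | $2,122.47 | $707.50
6 | $707.50 | $9.20 | $716.70 | $0.00
Total paid: $8,088.05

$8,088.05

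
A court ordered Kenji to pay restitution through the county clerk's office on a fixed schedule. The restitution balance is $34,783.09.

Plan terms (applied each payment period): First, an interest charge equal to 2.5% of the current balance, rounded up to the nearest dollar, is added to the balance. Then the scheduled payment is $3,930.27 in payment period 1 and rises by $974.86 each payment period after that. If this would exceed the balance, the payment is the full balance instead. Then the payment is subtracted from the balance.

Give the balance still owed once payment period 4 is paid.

$16,128.85

Payment period 1: opening $34,783.09; interest $870.00 → $35,653.09; payment $3,930.27; balance $31,722.82
Payment period 2: opening $31,722.82; interest $794.00 → $32,516.82; payment $4,905.13; balance $27,611.69
Payment period 3: opening $27,611.69; interest $691.00 → $28,302.69; payment $5,879.99; balance $22,422.70
Payment period 4: opening $22,422.70; interest $561.00 → $22,983.70; payment $6,854.85; balance $16,128.85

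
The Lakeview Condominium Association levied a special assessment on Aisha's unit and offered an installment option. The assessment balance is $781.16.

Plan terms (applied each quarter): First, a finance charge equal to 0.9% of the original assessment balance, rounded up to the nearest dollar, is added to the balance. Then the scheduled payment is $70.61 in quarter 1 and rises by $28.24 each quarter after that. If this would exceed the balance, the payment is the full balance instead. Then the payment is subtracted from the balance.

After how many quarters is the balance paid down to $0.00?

Quarter 1: $781.16 +$8.00 interest = $789.16; pay $70.61 → $718.55
Quarter 2: $718.55 +$8.00 interest = $726.55; pay $98.85 → $627.70
Quarter 3: $627.70 +$8.00 interest = $635.70; pay $127.09 → $508.61
Quarter 4: $508.61 +$8.00 interest = $516.61; pay $155.33 → $361.28
Quarter 5: $361.28 +$8.00 interest = $369.28; pay $183.57 → $185.71
Quarter 6: $185.71 +$8.00 interest = $193.71; pay $193.71 → $0.00
Balance reaches $0.00 in quarter 6.

6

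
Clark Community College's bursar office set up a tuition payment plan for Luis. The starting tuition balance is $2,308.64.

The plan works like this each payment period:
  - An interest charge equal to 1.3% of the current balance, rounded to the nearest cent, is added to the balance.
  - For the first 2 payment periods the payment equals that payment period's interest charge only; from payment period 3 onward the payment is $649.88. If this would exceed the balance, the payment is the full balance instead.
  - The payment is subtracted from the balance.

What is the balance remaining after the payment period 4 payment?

$1,060.84

Payment period 1: opening $2,308.64; interest $30.01 → $2,338.65; payment $30.01; balance $2,308.64
Payment period 2: opening $2,308.64; interest $30.01 → $2,338.65; payment $30.01; balance $2,308.64
Payment period 3: opening $2,308.64; interest $30.01 → $2,338.65; payment $649.88; balance $1,688.77
Payment period 4: opening $1,688.77; interest $21.95 → $1,710.72; payment $649.88; balance $1,060.84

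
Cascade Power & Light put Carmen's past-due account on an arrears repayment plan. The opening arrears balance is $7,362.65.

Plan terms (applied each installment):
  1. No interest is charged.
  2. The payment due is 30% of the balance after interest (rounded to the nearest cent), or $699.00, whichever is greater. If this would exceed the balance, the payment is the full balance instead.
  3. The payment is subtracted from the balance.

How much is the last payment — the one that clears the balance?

$369.77

# | Opening | Payment | End bal
1 | $7,362.65 | $2,208.80 | $5,153.85
2 | $5,153.85 | $1,546.16 | $3,607.69
3 | $3,607.69 | $1,082.31 | $2,525.38
4 | $2,525.38 | $757.61 | $1,767.77
5 | $1,767.77 | $699.00 | $1,068.77
6 | $1,068.77 | $699.00 | $369.77
7 | $369.77 | $369.77 | $0.00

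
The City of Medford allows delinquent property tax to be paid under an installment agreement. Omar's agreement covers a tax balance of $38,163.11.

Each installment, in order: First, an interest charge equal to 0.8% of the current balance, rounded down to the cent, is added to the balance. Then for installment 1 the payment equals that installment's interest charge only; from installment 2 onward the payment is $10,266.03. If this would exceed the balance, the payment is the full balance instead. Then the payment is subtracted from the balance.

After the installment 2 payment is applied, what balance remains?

Installment 1: $38,163.11 +$305.30 interest = $38,468.41; pay $305.30 → $38,163.11
Installment 2: $38,163.11 +$305.30 interest = $38,468.41; pay $10,266.03 → $28,202.38

$28,202.38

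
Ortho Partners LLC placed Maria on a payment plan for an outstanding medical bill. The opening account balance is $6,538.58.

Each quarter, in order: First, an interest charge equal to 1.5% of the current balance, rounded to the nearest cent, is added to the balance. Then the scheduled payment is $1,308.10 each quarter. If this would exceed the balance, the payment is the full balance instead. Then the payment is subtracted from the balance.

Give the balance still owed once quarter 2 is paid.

$4,100.39

Quarter 1: $6,538.58 +$98.08 interest = $6,636.66; pay $1,308.10 → $5,328.56
Quarter 2: $5,328.56 +$79.93 interest = $5,408.49; pay $1,308.10 → $4,100.39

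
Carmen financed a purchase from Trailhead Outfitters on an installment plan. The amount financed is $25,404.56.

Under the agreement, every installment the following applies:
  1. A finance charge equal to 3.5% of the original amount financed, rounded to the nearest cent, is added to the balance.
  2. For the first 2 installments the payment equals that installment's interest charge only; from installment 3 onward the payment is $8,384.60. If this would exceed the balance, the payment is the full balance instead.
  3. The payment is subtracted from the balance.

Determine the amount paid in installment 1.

$889.16

Installment 1: $25,404.56 +$889.16 interest = $26,293.72; pay $889.16 → $25,404.56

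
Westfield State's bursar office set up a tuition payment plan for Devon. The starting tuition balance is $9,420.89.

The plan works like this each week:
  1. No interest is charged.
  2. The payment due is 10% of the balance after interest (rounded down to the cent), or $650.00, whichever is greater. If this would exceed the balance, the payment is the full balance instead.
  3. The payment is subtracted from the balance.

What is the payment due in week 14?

$331.06

Week 1: opening $9,420.89; payment $942.08; balance $8,478.81
Week 2: opening $8,478.81; payment $847.88; balance $7,630.93
Week 3: opening $7,630.93; payment $763.09; balance $6,867.84
Week 4: opening $6,867.84; payment $686.78; balance $6,181.06
Week 5: opening $6,181.06; payment $650.00; balance $5,531.06
Week 6: opening $5,531.06; payment $650.00; balance $4,881.06
Week 7: opening $4,881.06; payment $650.00; balance $4,231.06
Week 8: opening $4,231.06; payment $650.00; balance $3,581.06
Week 9: opening $3,581.06; payment $650.00; balance $2,931.06
Week 10: opening $2,931.06; payment $650.00; balance $2,281.06
Week 11: opening $2,281.06; payment $650.00; balance $1,631.06
Week 12: opening $1,631.06; payment $650.00; balance $981.06
Week 13: opening $981.06; payment $650.00; balance $331.06
Week 14: opening $331.06; payment $331.06; balance $0.00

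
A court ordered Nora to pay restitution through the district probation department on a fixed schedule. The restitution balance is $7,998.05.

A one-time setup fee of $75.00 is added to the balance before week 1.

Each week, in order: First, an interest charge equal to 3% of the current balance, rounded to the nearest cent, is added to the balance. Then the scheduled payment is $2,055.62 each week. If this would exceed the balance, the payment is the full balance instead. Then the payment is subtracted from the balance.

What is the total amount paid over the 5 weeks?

$8,723.41

# | Opening | Interest | Payment | End bal
1 | $8,073.05 | $242.19 | $2,055.62 | $6,259.62
2 | $6,259.62 | $187.79 | $2,055.62 | $4,391.79
3 | $4,391.79 | $131.75 | $2,055.62 | $2,467.92
4 | $2,467.92 | $74.04 | $2,055.62 | $486.34
5 | $486.34 | $14.59 | $500.93 | $0.00
Total paid: $8,723.41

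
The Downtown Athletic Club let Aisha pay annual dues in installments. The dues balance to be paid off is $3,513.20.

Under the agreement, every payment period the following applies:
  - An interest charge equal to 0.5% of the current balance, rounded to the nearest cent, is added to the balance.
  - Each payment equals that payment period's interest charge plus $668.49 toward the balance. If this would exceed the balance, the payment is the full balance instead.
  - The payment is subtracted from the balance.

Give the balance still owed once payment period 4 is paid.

$839.24

Payment period 1: opening $3,513.20; interest $17.57 → $3,530.77; payment $686.06; balance $2,844.71
Payment period 2: opening $2,844.71; interest $14.22 → $2,858.93; payment $682.71; balance $2,176.22
Payment period 3: opening $2,176.22; interest $10.88 → $2,187.10; payment $679.37; balance $1,507.73
Payment period 4: opening $1,507.73; interest $7.54 → $1,515.27; payment $676.03; balance $839.24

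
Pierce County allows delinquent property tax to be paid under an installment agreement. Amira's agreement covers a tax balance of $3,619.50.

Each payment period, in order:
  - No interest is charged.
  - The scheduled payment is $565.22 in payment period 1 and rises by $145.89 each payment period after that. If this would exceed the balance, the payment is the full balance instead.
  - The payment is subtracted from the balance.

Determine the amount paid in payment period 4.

$1,002.89

Payment period 1: $3,619.50 − $565.22 → $3,054.28
Payment period 2: $3,054.28 − $711.11 → $2,343.17
Payment period 3: $2,343.17 − $857.00 → $1,486.17
Payment period 4: $1,486.17 − $1,002.89 → $483.28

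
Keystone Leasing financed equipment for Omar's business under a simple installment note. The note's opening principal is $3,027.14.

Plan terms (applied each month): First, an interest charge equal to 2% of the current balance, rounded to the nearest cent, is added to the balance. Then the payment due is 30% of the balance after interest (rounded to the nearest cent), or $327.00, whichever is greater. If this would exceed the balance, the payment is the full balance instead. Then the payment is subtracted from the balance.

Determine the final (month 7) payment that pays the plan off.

$161.13

Month 1: opening $3,027.14; interest $60.54 → $3,087.68; payment $926.30; balance $2,161.38
Month 2: opening $2,161.38; interest $43.23 → $2,204.61; payment $661.38; balance $1,543.23
Month 3: opening $1,543.23; interest $30.86 → $1,574.09; payment $472.23; balance $1,101.86
Month 4: opening $1,101.86; interest $22.04 → $1,123.90; payment $337.17; balance $786.73
Month 5: opening $786.73; interest $15.73 → $802.46; payment $327.00; balance $475.46
Month 6: opening $475.46; interest $9.51 → $484.97; payment $327.00; balance $157.97
Month 7: opening $157.97; interest $3.16 → $161.13; payment $161.13; balance $0.00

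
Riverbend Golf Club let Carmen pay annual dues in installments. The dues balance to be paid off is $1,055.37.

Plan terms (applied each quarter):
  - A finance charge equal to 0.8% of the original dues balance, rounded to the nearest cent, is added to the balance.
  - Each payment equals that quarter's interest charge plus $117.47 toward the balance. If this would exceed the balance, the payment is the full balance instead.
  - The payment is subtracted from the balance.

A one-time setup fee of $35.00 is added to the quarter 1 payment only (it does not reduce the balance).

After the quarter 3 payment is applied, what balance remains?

# | Opening | Interest | Payment | Fee | End bal
1 | $1,055.37 | $8.44 | $125.91 | $35.00 | $937.90
2 | $937.90 | $8.44 | $125.91 | — | $820.43
3 | $820.43 | $8.44 | $125.91 | — | $702.96

$702.96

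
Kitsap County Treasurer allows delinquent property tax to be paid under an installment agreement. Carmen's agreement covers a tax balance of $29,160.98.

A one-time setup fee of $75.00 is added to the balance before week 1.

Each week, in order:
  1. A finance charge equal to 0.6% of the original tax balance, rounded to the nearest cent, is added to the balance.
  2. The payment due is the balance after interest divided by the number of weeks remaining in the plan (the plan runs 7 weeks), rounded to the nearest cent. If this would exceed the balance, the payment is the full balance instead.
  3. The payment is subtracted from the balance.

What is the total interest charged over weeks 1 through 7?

$1,224.79

# | Opening | Interest | Payment | End bal
1 | $29,235.98 | $174.97 | $4,201.56 | $25,209.39
2 | $25,209.39 | $174.97 | $4,230.73 | $21,153.63
3 | $21,153.63 | $174.97 | $4,265.72 | $17,062.88
4 | $17,062.88 | $174.97 | $4,309.46 | $12,928.39
5 | $12,928.39 | $174.97 | $4,367.79 | $8,735.57
6 | $8,735.57 | $174.97 | $4,455.27 | $4,455.27
7 | $4,455.27 | $174.97 | $4,630.24 | $0.00
Total interest: $174.97 + $174.97 + $174.97 + $174.97 + $174.97 + $174.97 + $174.97 = $1,224.79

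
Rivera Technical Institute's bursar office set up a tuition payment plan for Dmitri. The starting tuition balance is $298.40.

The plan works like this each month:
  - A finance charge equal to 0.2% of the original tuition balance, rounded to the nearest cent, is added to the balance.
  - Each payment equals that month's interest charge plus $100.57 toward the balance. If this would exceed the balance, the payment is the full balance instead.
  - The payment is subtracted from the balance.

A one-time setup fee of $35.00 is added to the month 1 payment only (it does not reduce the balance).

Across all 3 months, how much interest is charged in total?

# | Opening | Interest | Payment | Fee | End bal
1 | $298.40 | $0.60 | $101.17 | $35.00 | $197.83
2 | $197.83 | $0.60 | $101.17 | — | $97.26
3 | $97.26 | $0.60 | $97.86 | — | $0.00
Total interest: $0.60 + $0.60 + $0.60 = $1.80

$1.80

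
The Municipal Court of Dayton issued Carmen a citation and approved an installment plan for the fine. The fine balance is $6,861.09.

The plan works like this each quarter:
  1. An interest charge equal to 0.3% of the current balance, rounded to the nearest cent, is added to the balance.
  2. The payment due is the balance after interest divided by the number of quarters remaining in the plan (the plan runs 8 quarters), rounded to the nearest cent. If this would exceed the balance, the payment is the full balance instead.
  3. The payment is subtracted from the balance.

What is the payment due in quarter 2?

Quarter 1: $6,861.09 +$20.58 interest = $6,881.67; pay $860.21 → $6,021.46
Quarter 2: $6,021.46 +$18.06 interest = $6,039.52; pay $862.79 → $5,176.73

$862.79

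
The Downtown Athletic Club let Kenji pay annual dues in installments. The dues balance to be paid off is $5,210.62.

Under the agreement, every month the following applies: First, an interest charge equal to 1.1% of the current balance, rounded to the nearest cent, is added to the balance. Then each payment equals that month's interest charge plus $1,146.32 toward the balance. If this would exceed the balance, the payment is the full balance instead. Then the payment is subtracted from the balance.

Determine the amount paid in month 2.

$1,191.03

Month 1: opening $5,210.62; interest $57.32 → $5,267.94; payment $1,203.64; balance $4,064.30
Month 2: opening $4,064.30; interest $44.71 → $4,109.01; payment $1,191.03; balance $2,917.98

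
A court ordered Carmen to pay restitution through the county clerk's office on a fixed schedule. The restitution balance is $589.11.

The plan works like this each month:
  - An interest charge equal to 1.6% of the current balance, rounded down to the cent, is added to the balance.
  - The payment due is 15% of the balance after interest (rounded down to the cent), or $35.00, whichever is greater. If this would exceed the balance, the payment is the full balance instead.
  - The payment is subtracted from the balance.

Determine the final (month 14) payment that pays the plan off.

# | Opening | Interest | Payment | End bal
1 | $589.11 | $9.42 | $89.77 | $508.76
2 | $508.76 | $8.14 | $77.53 | $439.37
3 | $439.37 | $7.02 | $66.95 | $379.44
4 | $379.44 | $6.07 | $57.82 | $327.69
5 | $327.69 | $5.24 | $49.93 | $283.00
6 | $283.00 | $4.52 | $43.12 | $244.40
7 | $244.40 | $3.91 | $37.24 | $211.07
8 | $211.07 | $3.37 | $35.00 | $179.44
9 | $179.44 | $2.87 | $35.00 | $147.31
10 | $147.31 | $2.35 | $35.00 | $114.66
11 | $114.66 | $1.83 | $35.00 | $81.49
12 | $81.49 | $1.30 | $35.00 | $47.79
13 | $47.79 | $0.76 | $35.00 | $13.55
14 | $13.55 | $0.21 | $13.76 | $0.00

$13.76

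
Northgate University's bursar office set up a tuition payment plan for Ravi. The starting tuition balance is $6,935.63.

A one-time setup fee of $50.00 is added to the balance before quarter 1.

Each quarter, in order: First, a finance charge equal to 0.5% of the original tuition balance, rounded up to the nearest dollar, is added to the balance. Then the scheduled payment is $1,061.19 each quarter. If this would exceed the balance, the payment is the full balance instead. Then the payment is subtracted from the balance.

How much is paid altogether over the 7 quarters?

$7,230.63

Quarter 1: opening $6,985.63; interest $35.00 → $7,020.63; payment $1,061.19; balance $5,959.44
Quarter 2: opening $5,959.44; interest $35.00 → $5,994.44; payment $1,061.19; balance $4,933.25
Quarter 3: opening $4,933.25; interest $35.00 → $4,968.25; payment $1,061.19; balance $3,907.06
Quarter 4: opening $3,907.06; interest $35.00 → $3,942.06; payment $1,061.19; balance $2,880.87
Quarter 5: opening $2,880.87; interest $35.00 → $2,915.87; payment $1,061.19; balance $1,854.68
Quarter 6: opening $1,854.68; interest $35.00 → $1,889.68; payment $1,061.19; balance $828.49
Quarter 7: opening $828.49; interest $35.00 → $863.49; payment $863.49; balance $0.00
Total paid: $7,230.63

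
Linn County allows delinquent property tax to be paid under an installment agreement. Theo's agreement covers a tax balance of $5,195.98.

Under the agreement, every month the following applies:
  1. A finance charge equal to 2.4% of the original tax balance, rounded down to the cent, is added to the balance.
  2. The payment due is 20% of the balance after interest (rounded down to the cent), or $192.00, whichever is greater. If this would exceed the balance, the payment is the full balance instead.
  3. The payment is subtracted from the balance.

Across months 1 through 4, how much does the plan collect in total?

Month 1: opening $5,195.98; interest $124.70 → $5,320.68; payment $1,064.13; balance $4,256.55
Month 2: opening $4,256.55; interest $124.70 → $4,381.25; payment $876.25; balance $3,505.00
Month 3: opening $3,505.00; interest $124.70 → $3,629.70; payment $725.94; balance $2,903.76
Month 4: opening $2,903.76; interest $124.70 → $3,028.46; payment $605.69; balance $2,422.77
Total paid: $3,272.01

$3,272.01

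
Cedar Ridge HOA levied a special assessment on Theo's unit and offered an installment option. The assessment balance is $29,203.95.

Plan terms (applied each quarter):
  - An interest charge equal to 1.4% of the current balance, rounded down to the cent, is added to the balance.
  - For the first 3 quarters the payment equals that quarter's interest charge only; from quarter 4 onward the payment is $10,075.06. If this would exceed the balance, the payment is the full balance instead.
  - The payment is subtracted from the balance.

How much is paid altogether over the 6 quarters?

$31,249.17

Quarter 1: opening $29,203.95; interest $408.85 → $29,612.80; payment $408.85; balance $29,203.95
Quarter 2: opening $29,203.95; interest $408.85 → $29,612.80; payment $408.85; balance $29,203.95
Quarter 3: opening $29,203.95; interest $408.85 → $29,612.80; payment $408.85; balance $29,203.95
Quarter 4: opening $29,203.95; interest $408.85 → $29,612.80; payment $10,075.06; balance $19,537.74
Quarter 5: opening $19,537.74; interest $273.52 → $19,811.26; payment $10,075.06; balance $9,736.20
Quarter 6: opening $9,736.20; interest $136.30 → $9,872.50; payment $9,872.50; balance $0.00
Total paid: $31,249.17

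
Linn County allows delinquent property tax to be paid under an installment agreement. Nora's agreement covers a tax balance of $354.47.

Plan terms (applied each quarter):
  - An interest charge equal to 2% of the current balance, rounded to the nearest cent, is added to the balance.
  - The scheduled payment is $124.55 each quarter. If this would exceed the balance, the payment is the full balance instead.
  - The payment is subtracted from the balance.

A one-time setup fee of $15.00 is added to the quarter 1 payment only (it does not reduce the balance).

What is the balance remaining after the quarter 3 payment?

Quarter 1: opening $354.47; interest $7.09 → $361.56; payment $124.55 (+ $15.00 fee); balance $237.01
Quarter 2: opening $237.01; interest $4.74 → $241.75; payment $124.55; balance $117.20
Quarter 3: opening $117.20; interest $2.34 → $119.54; payment $119.54; balance $0.00

$0.00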